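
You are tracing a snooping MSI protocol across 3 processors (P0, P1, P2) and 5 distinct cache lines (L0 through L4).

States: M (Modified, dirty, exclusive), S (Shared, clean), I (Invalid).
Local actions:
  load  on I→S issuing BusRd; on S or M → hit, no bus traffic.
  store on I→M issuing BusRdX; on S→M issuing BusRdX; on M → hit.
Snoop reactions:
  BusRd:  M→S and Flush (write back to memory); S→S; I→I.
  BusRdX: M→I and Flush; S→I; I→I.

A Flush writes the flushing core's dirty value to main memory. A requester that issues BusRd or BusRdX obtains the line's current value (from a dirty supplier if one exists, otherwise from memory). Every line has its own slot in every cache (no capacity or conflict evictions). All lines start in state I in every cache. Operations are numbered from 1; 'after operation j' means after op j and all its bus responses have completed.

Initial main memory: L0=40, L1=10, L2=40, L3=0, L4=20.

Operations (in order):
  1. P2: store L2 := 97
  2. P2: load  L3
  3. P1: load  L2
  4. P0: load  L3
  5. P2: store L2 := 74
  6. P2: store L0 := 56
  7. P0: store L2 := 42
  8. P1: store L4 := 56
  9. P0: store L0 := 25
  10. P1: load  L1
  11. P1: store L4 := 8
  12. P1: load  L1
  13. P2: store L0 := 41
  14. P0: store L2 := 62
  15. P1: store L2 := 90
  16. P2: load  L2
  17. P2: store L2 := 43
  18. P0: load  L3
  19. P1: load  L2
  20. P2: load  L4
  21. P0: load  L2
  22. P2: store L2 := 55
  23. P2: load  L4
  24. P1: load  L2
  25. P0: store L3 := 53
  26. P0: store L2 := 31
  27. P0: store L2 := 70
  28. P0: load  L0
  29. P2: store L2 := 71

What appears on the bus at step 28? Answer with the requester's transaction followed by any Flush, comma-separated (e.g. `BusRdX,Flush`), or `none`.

bus = BusRd,Flush

step 1: P2: store L2 := 97  ⟶  IIM  (L2)  txn=BusRdX  M[L2]=40
step 2: P2: load  L3  ⟶  IIS  (L3)  txn=BusRd  M[L3]=0
step 3: P1: load  L2  ⟶  ISS  (L2)  txn=BusRd+Flush  M[L2]=97
step 4: P0: load  L3  ⟶  SIS  (L3)  txn=BusRd  M[L3]=0
step 5: P2: store L2 := 74  ⟶  IIM  (L2)  txn=BusRdX  M[L2]=97
step 6: P2: store L0 := 56  ⟶  IIM  (L0)  txn=BusRdX  M[L0]=40
step 7: P0: store L2 := 42  ⟶  MII  (L2)  txn=BusRdX+Flush  M[L2]=74
step 8: P1: store L4 := 56  ⟶  IMI  (L4)  txn=BusRdX  M[L4]=20
step 9: P0: store L0 := 25  ⟶  MII  (L0)  txn=BusRdX+Flush  M[L0]=56
step 10: P1: load  L1  ⟶  ISI  (L1)  txn=BusRd  M[L1]=10
step 11: P1: store L4 := 8  ⟶  IMI  (L4)  txn=∅  M[L4]=20
step 12: P1: load  L1  ⟶  ISI  (L1)  txn=∅  M[L1]=10
step 13: P2: store L0 := 41  ⟶  IIM  (L0)  txn=BusRdX+Flush  M[L0]=25
step 14: P0: store L2 := 62  ⟶  MII  (L2)  txn=∅  M[L2]=74
step 15: P1: store L2 := 90  ⟶  IMI  (L2)  txn=BusRdX+Flush  M[L2]=62
step 16: P2: load  L2  ⟶  ISS  (L2)  txn=BusRd+Flush  M[L2]=90
step 17: P2: store L2 := 43  ⟶  IIM  (L2)  txn=BusRdX  M[L2]=90
step 18: P0: load  L3  ⟶  SIS  (L3)  txn=∅  M[L3]=0
step 19: P1: load  L2  ⟶  ISS  (L2)  txn=BusRd+Flush  M[L2]=43
step 20: P2: load  L4  ⟶  ISS  (L4)  txn=BusRd+Flush  M[L4]=8
step 21: P0: load  L2  ⟶  SSS  (L2)  txn=BusRd  M[L2]=43
step 22: P2: store L2 := 55  ⟶  IIM  (L2)  txn=BusRdX  M[L2]=43
step 23: P2: load  L4  ⟶  ISS  (L4)  txn=∅  M[L4]=8
step 24: P1: load  L2  ⟶  ISS  (L2)  txn=BusRd+Flush  M[L2]=55
step 25: P0: store L3 := 53  ⟶  MII  (L3)  txn=BusRdX  M[L3]=0
step 26: P0: store L2 := 31  ⟶  MII  (L2)  txn=BusRdX  M[L2]=55
step 27: P0: store L2 := 70  ⟶  MII  (L2)  txn=∅  M[L2]=55
step 28: P0: load  L0  ⟶  SIS  (L0)  txn=BusRd+Flush  M[L0]=41
step 29: P2: store L2 := 71  ⟶  IIM  (L2)  txn=BusRdX+Flush  M[L2]=70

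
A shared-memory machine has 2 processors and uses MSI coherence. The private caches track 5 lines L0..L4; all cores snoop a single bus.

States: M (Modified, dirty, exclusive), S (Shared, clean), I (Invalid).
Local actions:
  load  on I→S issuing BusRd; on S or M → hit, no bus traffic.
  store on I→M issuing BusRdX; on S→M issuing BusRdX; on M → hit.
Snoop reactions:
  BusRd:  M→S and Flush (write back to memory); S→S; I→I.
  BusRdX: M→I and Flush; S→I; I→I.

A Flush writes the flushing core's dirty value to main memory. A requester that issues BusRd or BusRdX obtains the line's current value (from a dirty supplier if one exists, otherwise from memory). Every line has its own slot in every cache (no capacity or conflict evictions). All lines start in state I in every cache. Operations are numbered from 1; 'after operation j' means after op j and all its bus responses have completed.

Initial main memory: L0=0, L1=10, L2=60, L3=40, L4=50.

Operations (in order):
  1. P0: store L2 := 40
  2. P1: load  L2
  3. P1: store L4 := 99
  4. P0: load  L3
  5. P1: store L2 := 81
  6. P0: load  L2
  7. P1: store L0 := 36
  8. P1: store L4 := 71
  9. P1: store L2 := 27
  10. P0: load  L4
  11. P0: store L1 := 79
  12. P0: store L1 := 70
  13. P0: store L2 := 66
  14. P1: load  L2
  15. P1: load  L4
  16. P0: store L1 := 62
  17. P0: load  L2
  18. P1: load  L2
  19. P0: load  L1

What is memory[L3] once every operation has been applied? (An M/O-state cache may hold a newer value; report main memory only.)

1. P0: store L2 := 40  bus=[BusRdX]  L2: P0=M P1=I  mem[L2]=60
2. P1: load  L2  bus=[BusRd,Flush]  L2: P0=S P1=S  mem[L2]=40
3. P1: store L4 := 99  bus=[BusRdX]  L4: P0=I P1=M  mem[L4]=50
4. P0: load  L3  bus=[BusRd]  L3: P0=S P1=I  mem[L3]=40
5. P1: store L2 := 81  bus=[BusRdX]  L2: P0=I P1=M  mem[L2]=40
6. P0: load  L2  bus=[BusRd,Flush]  L2: P0=S P1=S  mem[L2]=81
7. P1: store L0 := 36  bus=[BusRdX]  L0: P0=I P1=M  mem[L0]=0
8. P1: store L4 := 71  bus=[-]  L4: P0=I P1=M  mem[L4]=50
9. P1: store L2 := 27  bus=[BusRdX]  L2: P0=I P1=M  mem[L2]=81
10. P0: load  L4  bus=[BusRd,Flush]  L4: P0=S P1=S  mem[L4]=71
11. P0: store L1 := 79  bus=[BusRdX]  L1: P0=M P1=I  mem[L1]=10
12. P0: store L1 := 70  bus=[-]  L1: P0=M P1=I  mem[L1]=10
13. P0: store L2 := 66  bus=[BusRdX,Flush]  L2: P0=M P1=I  mem[L2]=27
14. P1: load  L2  bus=[BusRd,Flush]  L2: P0=S P1=S  mem[L2]=66
15. P1: load  L4  bus=[-]  L4: P0=S P1=S  mem[L4]=71
16. P0: store L1 := 62  bus=[-]  L1: P0=M P1=I  mem[L1]=10
17. P0: load  L2  bus=[-]  L2: P0=S P1=S  mem[L2]=66
18. P1: load  L2  bus=[-]  L2: P0=S P1=S  mem[L2]=66
19. P0: load  L1  bus=[-]  L1: P0=M P1=I  mem[L1]=10

memory[L3] = 40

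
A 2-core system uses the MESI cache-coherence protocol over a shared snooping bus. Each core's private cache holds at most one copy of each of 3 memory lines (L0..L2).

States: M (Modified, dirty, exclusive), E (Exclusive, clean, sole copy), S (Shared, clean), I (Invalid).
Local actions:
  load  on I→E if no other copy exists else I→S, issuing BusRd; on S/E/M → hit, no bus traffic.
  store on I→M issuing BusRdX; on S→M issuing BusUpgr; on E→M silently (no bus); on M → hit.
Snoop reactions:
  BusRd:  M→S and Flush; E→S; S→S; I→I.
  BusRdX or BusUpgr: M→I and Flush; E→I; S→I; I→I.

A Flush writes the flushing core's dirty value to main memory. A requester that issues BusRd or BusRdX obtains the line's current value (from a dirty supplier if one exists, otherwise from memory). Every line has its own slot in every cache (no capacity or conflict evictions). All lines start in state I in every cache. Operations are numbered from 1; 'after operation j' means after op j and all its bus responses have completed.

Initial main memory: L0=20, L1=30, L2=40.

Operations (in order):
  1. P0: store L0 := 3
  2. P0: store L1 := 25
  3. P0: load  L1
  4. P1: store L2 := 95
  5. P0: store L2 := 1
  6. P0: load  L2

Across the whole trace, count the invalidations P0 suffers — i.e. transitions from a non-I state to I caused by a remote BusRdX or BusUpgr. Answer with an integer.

  op1 P0: store L0 := 3 → M/I on L0; bus BusRdX; mem=20
  op2 P0: store L1 := 25 → M/I on L1; bus BusRdX; mem=30
  op3 P0: load  L1 → M/I on L1; bus (none); mem=30
  op4 P1: store L2 := 95 → I/M on L2; bus BusRdX; mem=40
  op5 P0: store L2 := 1 → M/I on L2; bus BusRdX Flush; mem=95
  op6 P0: load  L2 → M/I on L2; bus (none); mem=95

invalidations = 0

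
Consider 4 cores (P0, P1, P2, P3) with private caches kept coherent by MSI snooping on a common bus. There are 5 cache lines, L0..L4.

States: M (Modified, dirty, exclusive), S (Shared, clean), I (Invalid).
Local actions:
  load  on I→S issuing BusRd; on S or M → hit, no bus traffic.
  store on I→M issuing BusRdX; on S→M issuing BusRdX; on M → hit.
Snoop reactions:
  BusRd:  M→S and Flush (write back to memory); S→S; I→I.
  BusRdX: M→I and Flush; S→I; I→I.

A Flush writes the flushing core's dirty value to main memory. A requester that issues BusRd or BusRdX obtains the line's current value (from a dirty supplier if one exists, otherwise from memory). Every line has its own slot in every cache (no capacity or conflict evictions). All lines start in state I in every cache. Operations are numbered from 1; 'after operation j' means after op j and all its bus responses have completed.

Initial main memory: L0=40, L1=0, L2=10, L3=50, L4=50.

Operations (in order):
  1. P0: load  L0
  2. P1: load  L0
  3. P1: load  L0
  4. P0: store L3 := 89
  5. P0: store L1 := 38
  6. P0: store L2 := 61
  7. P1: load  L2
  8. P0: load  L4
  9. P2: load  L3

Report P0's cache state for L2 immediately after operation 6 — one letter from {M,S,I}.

state = M

  op1 P0: load  L0 → S/I/I/I on L0; bus BusRd; mem=40
  op2 P1: load  L0 → S/S/I/I on L0; bus BusRd; mem=40
  op3 P1: load  L0 → S/S/I/I on L0; bus (none); mem=40
  op4 P0: store L3 := 89 → M/I/I/I on L3; bus BusRdX; mem=50
  op5 P0: store L1 := 38 → M/I/I/I on L1; bus BusRdX; mem=0
  op6 P0: store L2 := 61 → M/I/I/I on L2; bus BusRdX; mem=10
  op7 P1: load  L2 → S/S/I/I on L2; bus BusRd Flush; mem=61
  op8 P0: load  L4 → S/I/I/I on L4; bus BusRd; mem=50
  op9 P2: load  L3 → S/I/S/I on L3; bus BusRd Flush; mem=89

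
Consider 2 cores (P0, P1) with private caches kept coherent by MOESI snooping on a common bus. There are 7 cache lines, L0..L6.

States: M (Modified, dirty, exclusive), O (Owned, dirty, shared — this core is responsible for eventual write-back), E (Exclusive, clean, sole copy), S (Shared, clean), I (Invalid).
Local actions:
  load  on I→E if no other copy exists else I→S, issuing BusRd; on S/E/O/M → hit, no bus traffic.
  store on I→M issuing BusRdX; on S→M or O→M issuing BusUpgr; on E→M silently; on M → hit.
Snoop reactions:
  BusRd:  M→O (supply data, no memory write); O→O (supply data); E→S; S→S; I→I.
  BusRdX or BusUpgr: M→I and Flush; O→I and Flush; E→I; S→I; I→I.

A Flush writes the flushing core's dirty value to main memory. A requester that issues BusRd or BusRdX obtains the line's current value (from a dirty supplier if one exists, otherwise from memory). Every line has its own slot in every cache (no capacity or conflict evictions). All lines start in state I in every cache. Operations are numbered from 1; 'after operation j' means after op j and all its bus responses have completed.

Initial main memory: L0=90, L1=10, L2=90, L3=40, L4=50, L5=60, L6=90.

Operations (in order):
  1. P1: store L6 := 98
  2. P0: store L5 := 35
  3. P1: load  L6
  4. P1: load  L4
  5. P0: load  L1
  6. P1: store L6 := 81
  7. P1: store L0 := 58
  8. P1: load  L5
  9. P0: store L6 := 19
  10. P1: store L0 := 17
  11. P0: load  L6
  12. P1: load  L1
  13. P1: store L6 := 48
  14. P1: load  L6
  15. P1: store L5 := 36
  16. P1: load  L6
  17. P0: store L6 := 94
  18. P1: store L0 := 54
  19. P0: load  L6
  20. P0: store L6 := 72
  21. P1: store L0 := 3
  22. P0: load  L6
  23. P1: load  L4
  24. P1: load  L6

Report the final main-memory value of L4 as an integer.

1. P1: store L6 := 98  bus=[BusRdX]  L6: P0=I P1=M  mem[L6]=90
2. P0: store L5 := 35  bus=[BusRdX]  L5: P0=M P1=I  mem[L5]=60
3. P1: load  L6  bus=[-]  L6: P0=I P1=M  mem[L6]=90
4. P1: load  L4  bus=[BusRd]  L4: P0=I P1=E  mem[L4]=50
5. P0: load  L1  bus=[BusRd]  L1: P0=E P1=I  mem[L1]=10
6. P1: store L6 := 81  bus=[-]  L6: P0=I P1=M  mem[L6]=90
7. P1: store L0 := 58  bus=[BusRdX]  L0: P0=I P1=M  mem[L0]=90
8. P1: load  L5  bus=[BusRd]  L5: P0=O P1=S  mem[L5]=60
9. P0: store L6 := 19  bus=[BusRdX,Flush]  L6: P0=M P1=I  mem[L6]=81
10. P1: store L0 := 17  bus=[-]  L0: P0=I P1=M  mem[L0]=90
11. P0: load  L6  bus=[-]  L6: P0=M P1=I  mem[L6]=81
12. P1: load  L1  bus=[BusRd]  L1: P0=S P1=S  mem[L1]=10
13. P1: store L6 := 48  bus=[BusRdX,Flush]  L6: P0=I P1=M  mem[L6]=19
14. P1: load  L6  bus=[-]  L6: P0=I P1=M  mem[L6]=19
15. P1: store L5 := 36  bus=[BusUpgr,Flush]  L5: P0=I P1=M  mem[L5]=35
16. P1: load  L6  bus=[-]  L6: P0=I P1=M  mem[L6]=19
17. P0: store L6 := 94  bus=[BusRdX,Flush]  L6: P0=M P1=I  mem[L6]=48
18. P1: store L0 := 54  bus=[-]  L0: P0=I P1=M  mem[L0]=90
19. P0: load  L6  bus=[-]  L6: P0=M P1=I  mem[L6]=48
20. P0: store L6 := 72  bus=[-]  L6: P0=M P1=I  mem[L6]=48
21. P1: store L0 := 3  bus=[-]  L0: P0=I P1=M  mem[L0]=90
22. P0: load  L6  bus=[-]  L6: P0=M P1=I  mem[L6]=48
23. P1: load  L4  bus=[-]  L4: P0=I P1=E  mem[L4]=50
24. P1: load  L6  bus=[BusRd]  L6: P0=O P1=S  mem[L6]=48

memory[L4] = 50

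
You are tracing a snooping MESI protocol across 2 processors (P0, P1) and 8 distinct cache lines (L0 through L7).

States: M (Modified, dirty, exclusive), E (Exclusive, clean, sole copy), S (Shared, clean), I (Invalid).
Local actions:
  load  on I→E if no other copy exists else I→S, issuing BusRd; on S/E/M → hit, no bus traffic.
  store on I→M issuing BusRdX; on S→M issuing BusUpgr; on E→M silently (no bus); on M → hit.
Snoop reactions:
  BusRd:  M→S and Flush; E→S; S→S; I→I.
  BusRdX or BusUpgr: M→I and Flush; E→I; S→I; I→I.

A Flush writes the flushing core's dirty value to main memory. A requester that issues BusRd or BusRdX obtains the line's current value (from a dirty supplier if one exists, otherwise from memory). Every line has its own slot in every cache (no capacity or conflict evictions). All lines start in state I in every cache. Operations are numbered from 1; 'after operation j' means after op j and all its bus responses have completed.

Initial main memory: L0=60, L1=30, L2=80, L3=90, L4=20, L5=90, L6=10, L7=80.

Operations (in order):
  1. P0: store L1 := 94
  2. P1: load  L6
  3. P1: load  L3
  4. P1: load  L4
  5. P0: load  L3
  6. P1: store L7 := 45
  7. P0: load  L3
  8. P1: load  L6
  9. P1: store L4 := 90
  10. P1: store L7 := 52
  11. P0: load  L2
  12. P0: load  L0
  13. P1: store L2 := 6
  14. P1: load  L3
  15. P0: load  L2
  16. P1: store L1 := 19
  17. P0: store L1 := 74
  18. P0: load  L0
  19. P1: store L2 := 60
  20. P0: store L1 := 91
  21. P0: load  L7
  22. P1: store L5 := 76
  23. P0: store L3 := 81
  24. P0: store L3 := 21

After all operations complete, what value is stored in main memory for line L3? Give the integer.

[1] P0: store L1 := 94 | P0:M(94), P1:I | bus: BusRdX
[2] P1: load  L6 | P0:I, P1:E(10) | bus: BusRd
[3] P1: load  L3 | P0:I, P1:E(90) | bus: BusRd
[4] P1: load  L4 | P0:I, P1:E(20) | bus: BusRd
[5] P0: load  L3 | P0:S(90), P1:S(90) | bus: BusRd
[6] P1: store L7 := 45 | P0:I, P1:M(45) | bus: BusRdX
[7] P0: load  L3 | P0:S(90), P1:S(90) | bus: none
[8] P1: load  L6 | P0:I, P1:E(10) | bus: none
[9] P1: store L4 := 90 | P0:I, P1:M(90) | bus: none
[10] P1: store L7 := 52 | P0:I, P1:M(52) | bus: none
[11] P0: load  L2 | P0:E(80), P1:I | bus: BusRd
[12] P0: load  L0 | P0:E(60), P1:I | bus: BusRd
[13] P1: store L2 := 6 | P0:I, P1:M(6) | bus: BusRdX
[14] P1: load  L3 | P0:S(90), P1:S(90) | bus: none
[15] P0: load  L2 | P0:S(6), P1:S(6) | bus: BusRd,Flush
[16] P1: store L1 := 19 | P0:I, P1:M(19) | bus: BusRdX,Flush
[17] P0: store L1 := 74 | P0:M(74), P1:I | bus: BusRdX,Flush
[18] P0: load  L0 | P0:E(60), P1:I | bus: none
[19] P1: store L2 := 60 | P0:I, P1:M(60) | bus: BusUpgr
[20] P0: store L1 := 91 | P0:M(91), P1:I | bus: none
[21] P0: load  L7 | P0:S(52), P1:S(52) | bus: BusRd,Flush
[22] P1: store L5 := 76 | P0:I, P1:M(76) | bus: BusRdX
[23] P0: store L3 := 81 | P0:M(81), P1:I | bus: BusUpgr
[24] P0: store L3 := 21 | P0:M(21), P1:I | bus: none

memory[L3] = 90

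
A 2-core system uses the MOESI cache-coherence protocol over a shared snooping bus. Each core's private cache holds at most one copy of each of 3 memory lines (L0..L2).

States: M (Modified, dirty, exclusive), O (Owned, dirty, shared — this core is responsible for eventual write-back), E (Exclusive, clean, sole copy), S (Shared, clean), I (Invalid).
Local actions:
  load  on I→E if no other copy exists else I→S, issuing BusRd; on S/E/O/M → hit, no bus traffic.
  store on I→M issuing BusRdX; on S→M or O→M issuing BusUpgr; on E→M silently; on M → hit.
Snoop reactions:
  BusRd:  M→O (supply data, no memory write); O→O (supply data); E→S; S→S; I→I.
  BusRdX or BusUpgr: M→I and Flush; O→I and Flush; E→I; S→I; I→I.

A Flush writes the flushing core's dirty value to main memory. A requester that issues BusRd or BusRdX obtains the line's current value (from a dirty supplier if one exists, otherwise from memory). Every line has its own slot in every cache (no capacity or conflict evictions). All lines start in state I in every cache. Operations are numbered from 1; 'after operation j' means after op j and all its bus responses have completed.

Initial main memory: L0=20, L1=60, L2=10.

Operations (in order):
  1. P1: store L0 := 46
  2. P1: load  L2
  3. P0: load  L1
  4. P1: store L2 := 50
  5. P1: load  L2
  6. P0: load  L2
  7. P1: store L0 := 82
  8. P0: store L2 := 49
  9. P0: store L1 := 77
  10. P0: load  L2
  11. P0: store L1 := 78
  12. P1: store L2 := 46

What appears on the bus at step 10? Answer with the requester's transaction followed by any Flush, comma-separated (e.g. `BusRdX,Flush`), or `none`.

bus = none

step 1: P1: store L0 := 46  ⟶  IM  (L0)  txn=BusRdX  M[L0]=20
step 2: P1: load  L2  ⟶  IE  (L2)  txn=BusRd  M[L2]=10
step 3: P0: load  L1  ⟶  EI  (L1)  txn=BusRd  M[L1]=60
step 4: P1: store L2 := 50  ⟶  IM  (L2)  txn=∅  M[L2]=10
step 5: P1: load  L2  ⟶  IM  (L2)  txn=∅  M[L2]=10
step 6: P0: load  L2  ⟶  SO  (L2)  txn=BusRd  M[L2]=10
step 7: P1: store L0 := 82  ⟶  IM  (L0)  txn=∅  M[L0]=20
step 8: P0: store L2 := 49  ⟶  MI  (L2)  txn=BusUpgr+Flush  M[L2]=50
step 9: P0: store L1 := 77  ⟶  MI  (L1)  txn=∅  M[L1]=60
step 10: P0: load  L2  ⟶  MI  (L2)  txn=∅  M[L2]=50
step 11: P0: store L1 := 78  ⟶  MI  (L1)  txn=∅  M[L1]=60
step 12: P1: store L2 := 46  ⟶  IM  (L2)  txn=BusRdX+Flush  M[L2]=49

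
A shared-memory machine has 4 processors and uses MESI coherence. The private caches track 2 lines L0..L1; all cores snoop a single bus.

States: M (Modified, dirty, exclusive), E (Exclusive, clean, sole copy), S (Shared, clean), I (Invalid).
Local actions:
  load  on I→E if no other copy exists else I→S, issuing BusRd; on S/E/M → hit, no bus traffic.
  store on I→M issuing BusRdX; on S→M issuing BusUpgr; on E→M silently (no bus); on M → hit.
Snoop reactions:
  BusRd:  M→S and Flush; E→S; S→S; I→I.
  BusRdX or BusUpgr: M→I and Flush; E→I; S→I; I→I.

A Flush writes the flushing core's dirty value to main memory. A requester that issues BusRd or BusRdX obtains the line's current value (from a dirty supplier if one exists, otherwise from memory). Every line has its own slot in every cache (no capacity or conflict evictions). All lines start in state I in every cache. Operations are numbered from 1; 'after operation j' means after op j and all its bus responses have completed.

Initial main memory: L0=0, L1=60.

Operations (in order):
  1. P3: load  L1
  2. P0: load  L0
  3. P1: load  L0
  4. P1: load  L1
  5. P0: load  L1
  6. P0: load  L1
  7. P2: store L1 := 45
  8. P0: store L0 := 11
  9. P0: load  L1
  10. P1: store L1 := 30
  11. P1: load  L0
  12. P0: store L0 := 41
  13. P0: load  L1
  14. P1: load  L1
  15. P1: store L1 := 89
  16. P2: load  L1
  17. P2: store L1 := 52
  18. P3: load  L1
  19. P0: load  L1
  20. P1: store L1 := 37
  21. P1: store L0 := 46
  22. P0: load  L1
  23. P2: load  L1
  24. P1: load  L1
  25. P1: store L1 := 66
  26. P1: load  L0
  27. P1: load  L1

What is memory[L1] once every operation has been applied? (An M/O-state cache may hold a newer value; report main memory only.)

[1] P3: load  L1 | P0:I, P1:I, P2:I, P3:E(60) | bus: BusRd
[2] P0: load  L0 | P0:E(0), P1:I, P2:I, P3:I | bus: BusRd
[3] P1: load  L0 | P0:S(0), P1:S(0), P2:I, P3:I | bus: BusRd
[4] P1: load  L1 | P0:I, P1:S(60), P2:I, P3:S(60) | bus: BusRd
[5] P0: load  L1 | P0:S(60), P1:S(60), P2:I, P3:S(60) | bus: BusRd
[6] P0: load  L1 | P0:S(60), P1:S(60), P2:I, P3:S(60) | bus: none
[7] P2: store L1 := 45 | P0:I, P1:I, P2:M(45), P3:I | bus: BusRdX
[8] P0: store L0 := 11 | P0:M(11), P1:I, P2:I, P3:I | bus: BusUpgr
[9] P0: load  L1 | P0:S(45), P1:I, P2:S(45), P3:I | bus: BusRd,Flush
[10] P1: store L1 := 30 | P0:I, P1:M(30), P2:I, P3:I | bus: BusRdX
[11] P1: load  L0 | P0:S(11), P1:S(11), P2:I, P3:I | bus: BusRd,Flush
[12] P0: store L0 := 41 | P0:M(41), P1:I, P2:I, P3:I | bus: BusUpgr
[13] P0: load  L1 | P0:S(30), P1:S(30), P2:I, P3:I | bus: BusRd,Flush
[14] P1: load  L1 | P0:S(30), P1:S(30), P2:I, P3:I | bus: none
[15] P1: store L1 := 89 | P0:I, P1:M(89), P2:I, P3:I | bus: BusUpgr
[16] P2: load  L1 | P0:I, P1:S(89), P2:S(89), P3:I | bus: BusRd,Flush
[17] P2: store L1 := 52 | P0:I, P1:I, P2:M(52), P3:I | bus: BusUpgr
[18] P3: load  L1 | P0:I, P1:I, P2:S(52), P3:S(52) | bus: BusRd,Flush
[19] P0: load  L1 | P0:S(52), P1:I, P2:S(52), P3:S(52) | bus: BusRd
[20] P1: store L1 := 37 | P0:I, P1:M(37), P2:I, P3:I | bus: BusRdX
[21] P1: store L0 := 46 | P0:I, P1:M(46), P2:I, P3:I | bus: BusRdX,Flush
[22] P0: load  L1 | P0:S(37), P1:S(37), P2:I, P3:I | bus: BusRd,Flush
[23] P2: load  L1 | P0:S(37), P1:S(37), P2:S(37), P3:I | bus: BusRd
[24] P1: load  L1 | P0:S(37), P1:S(37), P2:S(37), P3:I | bus: none
[25] P1: store L1 := 66 | P0:I, P1:M(66), P2:I, P3:I | bus: BusUpgr
[26] P1: load  L0 | P0:I, P1:M(46), P2:I, P3:I | bus: none
[27] P1: load  L1 | P0:I, P1:M(66), P2:I, P3:I | bus: none

memory[L1] = 37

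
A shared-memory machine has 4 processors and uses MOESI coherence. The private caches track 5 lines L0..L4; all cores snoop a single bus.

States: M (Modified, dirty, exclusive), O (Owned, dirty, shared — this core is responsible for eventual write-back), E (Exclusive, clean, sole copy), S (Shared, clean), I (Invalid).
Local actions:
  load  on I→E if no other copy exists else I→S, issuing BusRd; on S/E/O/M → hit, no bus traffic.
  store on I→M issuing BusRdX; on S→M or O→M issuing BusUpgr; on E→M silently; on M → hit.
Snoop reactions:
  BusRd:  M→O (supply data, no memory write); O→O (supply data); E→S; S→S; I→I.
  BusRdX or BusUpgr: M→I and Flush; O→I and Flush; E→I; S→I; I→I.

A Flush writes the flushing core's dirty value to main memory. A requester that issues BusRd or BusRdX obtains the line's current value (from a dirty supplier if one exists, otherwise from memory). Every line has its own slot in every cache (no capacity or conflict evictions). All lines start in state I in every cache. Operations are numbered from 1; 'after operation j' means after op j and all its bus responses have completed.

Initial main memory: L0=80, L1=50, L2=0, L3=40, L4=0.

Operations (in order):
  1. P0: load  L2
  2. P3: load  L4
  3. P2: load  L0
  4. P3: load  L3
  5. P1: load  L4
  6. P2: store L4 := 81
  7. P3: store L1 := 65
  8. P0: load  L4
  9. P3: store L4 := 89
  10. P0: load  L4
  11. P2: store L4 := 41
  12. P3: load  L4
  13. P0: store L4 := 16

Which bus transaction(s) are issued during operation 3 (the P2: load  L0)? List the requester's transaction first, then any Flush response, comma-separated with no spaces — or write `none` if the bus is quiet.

[1] P0: load  L2 | P0:E(0), P1:I, P2:I, P3:I | bus: BusRd
[2] P3: load  L4 | P0:I, P1:I, P2:I, P3:E(0) | bus: BusRd
[3] P2: load  L0 | P0:I, P1:I, P2:E(80), P3:I | bus: BusRd
[4] P3: load  L3 | P0:I, P1:I, P2:I, P3:E(40) | bus: BusRd
[5] P1: load  L4 | P0:I, P1:S(0), P2:I, P3:S(0) | bus: BusRd
[6] P2: store L4 := 81 | P0:I, P1:I, P2:M(81), P3:I | bus: BusRdX
[7] P3: store L1 := 65 | P0:I, P1:I, P2:I, P3:M(65) | bus: BusRdX
[8] P0: load  L4 | P0:S(81), P1:I, P2:O(81), P3:I | bus: BusRd
[9] P3: store L4 := 89 | P0:I, P1:I, P2:I, P3:M(89) | bus: BusRdX,Flush
[10] P0: load  L4 | P0:S(89), P1:I, P2:I, P3:O(89) | bus: BusRd
[11] P2: store L4 := 41 | P0:I, P1:I, P2:M(41), P3:I | bus: BusRdX,Flush
[12] P3: load  L4 | P0:I, P1:I, P2:O(41), P3:S(41) | bus: BusRd
[13] P0: store L4 := 16 | P0:M(16), P1:I, P2:I, P3:I | bus: BusRdX,Flush

bus = BusRd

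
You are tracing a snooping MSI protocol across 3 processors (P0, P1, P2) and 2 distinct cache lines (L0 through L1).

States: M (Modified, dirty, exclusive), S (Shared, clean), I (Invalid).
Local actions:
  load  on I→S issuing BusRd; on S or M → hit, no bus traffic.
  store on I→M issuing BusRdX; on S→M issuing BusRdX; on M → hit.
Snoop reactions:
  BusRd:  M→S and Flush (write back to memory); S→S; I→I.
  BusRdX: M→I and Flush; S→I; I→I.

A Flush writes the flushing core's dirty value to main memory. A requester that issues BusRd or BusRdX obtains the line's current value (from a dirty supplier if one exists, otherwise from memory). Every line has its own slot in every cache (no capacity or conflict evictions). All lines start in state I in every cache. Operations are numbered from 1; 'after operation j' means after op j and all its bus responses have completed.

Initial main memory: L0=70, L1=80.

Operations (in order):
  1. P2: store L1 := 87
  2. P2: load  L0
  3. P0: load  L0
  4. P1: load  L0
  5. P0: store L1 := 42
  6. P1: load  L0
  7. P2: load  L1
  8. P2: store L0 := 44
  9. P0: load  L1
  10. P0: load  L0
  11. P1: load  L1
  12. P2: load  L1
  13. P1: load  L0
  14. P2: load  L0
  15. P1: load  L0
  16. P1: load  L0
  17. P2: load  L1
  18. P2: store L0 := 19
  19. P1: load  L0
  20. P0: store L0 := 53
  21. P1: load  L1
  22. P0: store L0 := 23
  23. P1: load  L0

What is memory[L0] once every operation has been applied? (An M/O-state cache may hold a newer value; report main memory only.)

memory[L0] = 23

  op1 P2: store L1 := 87 → I/I/M on L1; bus BusRdX; mem=80
  op2 P2: load  L0 → I/I/S on L0; bus BusRd; mem=70
  op3 P0: load  L0 → S/I/S on L0; bus BusRd; mem=70
  op4 P1: load  L0 → S/S/S on L0; bus BusRd; mem=70
  op5 P0: store L1 := 42 → M/I/I on L1; bus BusRdX Flush; mem=87
  op6 P1: load  L0 → S/S/S on L0; bus (none); mem=70
  op7 P2: load  L1 → S/I/S on L1; bus BusRd Flush; mem=42
  op8 P2: store L0 := 44 → I/I/M on L0; bus BusRdX; mem=70
  op9 P0: load  L1 → S/I/S on L1; bus (none); mem=42
  op10 P0: load  L0 → S/I/S on L0; bus BusRd Flush; mem=44
  op11 P1: load  L1 → S/S/S on L1; bus BusRd; mem=42
  op12 P2: load  L1 → S/S/S on L1; bus (none); mem=42
  op13 P1: load  L0 → S/S/S on L0; bus BusRd; mem=44
  op14 P2: load  L0 → S/S/S on L0; bus (none); mem=44
  op15 P1: load  L0 → S/S/S on L0; bus (none); mem=44
  op16 P1: load  L0 → S/S/S on L0; bus (none); mem=44
  op17 P2: load  L1 → S/S/S on L1; bus (none); mem=42
  op18 P2: store L0 := 19 → I/I/M on L0; bus BusRdX; mem=44
  op19 P1: load  L0 → I/S/S on L0; bus BusRd Flush; mem=19
  op20 P0: store L0 := 53 → M/I/I on L0; bus BusRdX; mem=19
  op21 P1: load  L1 → S/S/S on L1; bus (none); mem=42
  op22 P0: store L0 := 23 → M/I/I on L0; bus (none); mem=19
  op23 P1: load  L0 → S/S/I on L0; bus BusRd Flush; mem=23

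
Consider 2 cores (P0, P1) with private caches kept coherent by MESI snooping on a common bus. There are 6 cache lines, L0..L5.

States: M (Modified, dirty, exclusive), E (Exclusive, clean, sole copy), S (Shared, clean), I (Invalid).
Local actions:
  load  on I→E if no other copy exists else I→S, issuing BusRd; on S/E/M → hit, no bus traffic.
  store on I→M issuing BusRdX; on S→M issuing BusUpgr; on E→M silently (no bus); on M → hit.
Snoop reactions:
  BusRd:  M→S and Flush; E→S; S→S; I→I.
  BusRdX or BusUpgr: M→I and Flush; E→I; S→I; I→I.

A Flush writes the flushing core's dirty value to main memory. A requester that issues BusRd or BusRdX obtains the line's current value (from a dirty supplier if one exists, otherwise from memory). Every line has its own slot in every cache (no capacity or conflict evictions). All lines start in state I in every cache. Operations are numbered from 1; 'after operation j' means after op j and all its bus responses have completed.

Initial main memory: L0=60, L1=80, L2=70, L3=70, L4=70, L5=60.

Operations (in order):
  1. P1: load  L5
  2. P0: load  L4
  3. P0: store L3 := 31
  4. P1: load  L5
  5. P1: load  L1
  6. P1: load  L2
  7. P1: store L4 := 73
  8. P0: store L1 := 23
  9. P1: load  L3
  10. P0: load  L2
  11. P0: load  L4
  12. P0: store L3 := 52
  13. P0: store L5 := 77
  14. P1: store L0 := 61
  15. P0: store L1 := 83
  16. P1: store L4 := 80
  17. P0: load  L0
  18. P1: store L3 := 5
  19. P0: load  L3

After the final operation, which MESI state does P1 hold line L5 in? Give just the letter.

  op1 P1: load  L5 → I/E on L5; bus BusRd; mem=60
  op2 P0: load  L4 → E/I on L4; bus BusRd; mem=70
  op3 P0: store L3 := 31 → M/I on L3; bus BusRdX; mem=70
  op4 P1: load  L5 → I/E on L5; bus (none); mem=60
  op5 P1: load  L1 → I/E on L1; bus BusRd; mem=80
  op6 P1: load  L2 → I/E on L2; bus BusRd; mem=70
  op7 P1: store L4 := 73 → I/M on L4; bus BusRdX; mem=70
  op8 P0: store L1 := 23 → M/I on L1; bus BusRdX; mem=80
  op9 P1: load  L3 → S/S on L3; bus BusRd Flush; mem=31
  op10 P0: load  L2 → S/S on L2; bus BusRd; mem=70
  op11 P0: load  L4 → S/S on L4; bus BusRd Flush; mem=73
  op12 P0: store L3 := 52 → M/I on L3; bus BusUpgr; mem=31
  op13 P0: store L5 := 77 → M/I on L5; bus BusRdX; mem=60
  op14 P1: store L0 := 61 → I/M on L0; bus BusRdX; mem=60
  op15 P0: store L1 := 83 → M/I on L1; bus (none); mem=80
  op16 P1: store L4 := 80 → I/M on L4; bus BusUpgr; mem=73
  op17 P0: load  L0 → S/S on L0; bus BusRd Flush; mem=61
  op18 P1: store L3 := 5 → I/M on L3; bus BusRdX Flush; mem=52
  op19 P0: load  L3 → S/S on L3; bus BusRd Flush; mem=5

state = I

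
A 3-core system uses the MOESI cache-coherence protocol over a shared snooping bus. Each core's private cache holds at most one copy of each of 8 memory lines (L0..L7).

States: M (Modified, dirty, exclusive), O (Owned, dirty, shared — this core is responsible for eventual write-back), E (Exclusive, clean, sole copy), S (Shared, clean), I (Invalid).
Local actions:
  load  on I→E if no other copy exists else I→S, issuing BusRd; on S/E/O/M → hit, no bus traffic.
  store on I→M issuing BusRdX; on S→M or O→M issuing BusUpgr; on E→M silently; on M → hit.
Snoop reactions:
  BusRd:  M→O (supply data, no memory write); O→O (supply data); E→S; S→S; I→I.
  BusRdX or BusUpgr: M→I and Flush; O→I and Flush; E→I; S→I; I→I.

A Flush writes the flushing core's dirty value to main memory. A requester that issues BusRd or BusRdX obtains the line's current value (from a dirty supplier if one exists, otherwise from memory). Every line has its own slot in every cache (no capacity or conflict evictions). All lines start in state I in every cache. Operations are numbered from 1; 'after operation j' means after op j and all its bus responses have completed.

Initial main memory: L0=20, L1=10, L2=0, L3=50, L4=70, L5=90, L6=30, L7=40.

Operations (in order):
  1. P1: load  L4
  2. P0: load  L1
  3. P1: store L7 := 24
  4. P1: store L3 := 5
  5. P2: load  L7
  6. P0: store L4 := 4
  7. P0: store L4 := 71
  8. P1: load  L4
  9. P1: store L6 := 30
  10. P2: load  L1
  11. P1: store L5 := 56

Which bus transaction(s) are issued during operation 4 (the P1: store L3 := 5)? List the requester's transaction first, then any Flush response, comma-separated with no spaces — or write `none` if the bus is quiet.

bus = BusRdX

  op1 P1: load  L4 → I/E/I on L4; bus BusRd; mem=70
  op2 P0: load  L1 → E/I/I on L1; bus BusRd; mem=10
  op3 P1: store L7 := 24 → I/M/I on L7; bus BusRdX; mem=40
  op4 P1: store L3 := 5 → I/M/I on L3; bus BusRdX; mem=50
  op5 P2: load  L7 → I/O/S on L7; bus BusRd; mem=40
  op6 P0: store L4 := 4 → M/I/I on L4; bus BusRdX; mem=70
  op7 P0: store L4 := 71 → M/I/I on L4; bus (none); mem=70
  op8 P1: load  L4 → O/S/I on L4; bus BusRd; mem=70
  op9 P1: store L6 := 30 → I/M/I on L6; bus BusRdX; mem=30
  op10 P2: load  L1 → S/I/S on L1; bus BusRd; mem=10
  op11 P1: store L5 := 56 → I/M/I on L5; bus BusRdX; mem=90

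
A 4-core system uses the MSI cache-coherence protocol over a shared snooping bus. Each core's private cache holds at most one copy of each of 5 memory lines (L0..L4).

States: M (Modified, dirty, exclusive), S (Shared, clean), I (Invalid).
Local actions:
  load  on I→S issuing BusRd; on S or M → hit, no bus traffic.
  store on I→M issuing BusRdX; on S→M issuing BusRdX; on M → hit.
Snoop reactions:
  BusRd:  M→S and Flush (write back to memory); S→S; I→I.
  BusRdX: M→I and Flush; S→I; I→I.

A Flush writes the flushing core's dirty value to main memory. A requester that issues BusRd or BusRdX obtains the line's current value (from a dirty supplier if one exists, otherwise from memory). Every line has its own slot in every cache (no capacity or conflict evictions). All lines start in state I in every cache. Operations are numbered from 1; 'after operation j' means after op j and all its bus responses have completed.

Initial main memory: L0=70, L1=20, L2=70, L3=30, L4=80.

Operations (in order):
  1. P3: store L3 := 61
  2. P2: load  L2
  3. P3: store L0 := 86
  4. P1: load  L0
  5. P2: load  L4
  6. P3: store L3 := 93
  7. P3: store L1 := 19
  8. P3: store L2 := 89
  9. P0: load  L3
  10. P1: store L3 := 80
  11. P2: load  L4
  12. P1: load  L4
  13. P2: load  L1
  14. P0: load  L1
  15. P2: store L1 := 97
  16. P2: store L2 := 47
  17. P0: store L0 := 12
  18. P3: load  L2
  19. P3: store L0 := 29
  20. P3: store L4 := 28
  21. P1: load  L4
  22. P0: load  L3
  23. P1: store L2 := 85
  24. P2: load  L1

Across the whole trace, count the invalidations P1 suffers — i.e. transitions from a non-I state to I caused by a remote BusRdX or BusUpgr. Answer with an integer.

step 1: P3: store L3 := 61  ⟶  IIIM  (L3)  txn=BusRdX  M[L3]=30
step 2: P2: load  L2  ⟶  IISI  (L2)  txn=BusRd  M[L2]=70
step 3: P3: store L0 := 86  ⟶  IIIM  (L0)  txn=BusRdX  M[L0]=70
step 4: P1: load  L0  ⟶  ISIS  (L0)  txn=BusRd+Flush  M[L0]=86
step 5: P2: load  L4  ⟶  IISI  (L4)  txn=BusRd  M[L4]=80
step 6: P3: store L3 := 93  ⟶  IIIM  (L3)  txn=∅  M[L3]=30
step 7: P3: store L1 := 19  ⟶  IIIM  (L1)  txn=BusRdX  M[L1]=20
step 8: P3: store L2 := 89  ⟶  IIIM  (L2)  txn=BusRdX  M[L2]=70
step 9: P0: load  L3  ⟶  SIIS  (L3)  txn=BusRd+Flush  M[L3]=93
step 10: P1: store L3 := 80  ⟶  IMII  (L3)  txn=BusRdX  M[L3]=93
step 11: P2: load  L4  ⟶  IISI  (L4)  txn=∅  M[L4]=80
step 12: P1: load  L4  ⟶  ISSI  (L4)  txn=BusRd  M[L4]=80
step 13: P2: load  L1  ⟶  IISS  (L1)  txn=BusRd+Flush  M[L1]=19
step 14: P0: load  L1  ⟶  SISS  (L1)  txn=BusRd  M[L1]=19
step 15: P2: store L1 := 97  ⟶  IIMI  (L1)  txn=BusRdX  M[L1]=19
step 16: P2: store L2 := 47  ⟶  IIMI  (L2)  txn=BusRdX+Flush  M[L2]=89
step 17: P0: store L0 := 12  ⟶  MIII  (L0)  txn=BusRdX  M[L0]=86
step 18: P3: load  L2  ⟶  IISS  (L2)  txn=BusRd+Flush  M[L2]=47
step 19: P3: store L0 := 29  ⟶  IIIM  (L0)  txn=BusRdX+Flush  M[L0]=12
step 20: P3: store L4 := 28  ⟶  IIIM  (L4)  txn=BusRdX  M[L4]=80
step 21: P1: load  L4  ⟶  ISIS  (L4)  txn=BusRd+Flush  M[L4]=28
step 22: P0: load  L3  ⟶  SSII  (L3)  txn=BusRd+Flush  M[L3]=80
step 23: P1: store L2 := 85  ⟶  IMII  (L2)  txn=BusRdX  M[L2]=47
step 24: P2: load  L1  ⟶  IIMI  (L1)  txn=∅  M[L1]=19

invalidations = 2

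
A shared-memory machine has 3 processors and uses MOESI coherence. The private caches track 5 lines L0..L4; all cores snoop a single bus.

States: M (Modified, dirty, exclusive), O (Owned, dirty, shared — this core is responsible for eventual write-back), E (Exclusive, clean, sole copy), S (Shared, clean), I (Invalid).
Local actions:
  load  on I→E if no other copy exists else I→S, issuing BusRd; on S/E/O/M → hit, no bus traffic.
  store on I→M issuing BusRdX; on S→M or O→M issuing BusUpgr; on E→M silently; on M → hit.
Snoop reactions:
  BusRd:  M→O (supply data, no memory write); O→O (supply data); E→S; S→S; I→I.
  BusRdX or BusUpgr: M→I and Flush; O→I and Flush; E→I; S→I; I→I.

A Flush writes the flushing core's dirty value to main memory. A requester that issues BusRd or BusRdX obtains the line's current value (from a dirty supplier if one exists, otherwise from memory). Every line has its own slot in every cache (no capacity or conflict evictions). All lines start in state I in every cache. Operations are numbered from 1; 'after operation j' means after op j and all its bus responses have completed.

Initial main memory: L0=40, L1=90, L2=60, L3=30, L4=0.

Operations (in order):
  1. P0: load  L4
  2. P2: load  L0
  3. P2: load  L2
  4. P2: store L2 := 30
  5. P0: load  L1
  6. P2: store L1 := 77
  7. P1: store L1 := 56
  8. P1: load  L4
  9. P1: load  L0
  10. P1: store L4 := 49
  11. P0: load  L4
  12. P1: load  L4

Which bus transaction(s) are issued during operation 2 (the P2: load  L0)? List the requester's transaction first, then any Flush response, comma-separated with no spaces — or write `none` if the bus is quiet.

1. P0: load  L4  bus=[BusRd]  L4: P0=E P1=I P2=I  mem[L4]=0
2. P2: load  L0  bus=[BusRd]  L0: P0=I P1=I P2=E  mem[L0]=40
3. P2: load  L2  bus=[BusRd]  L2: P0=I P1=I P2=E  mem[L2]=60
4. P2: store L2 := 30  bus=[-]  L2: P0=I P1=I P2=M  mem[L2]=60
5. P0: load  L1  bus=[BusRd]  L1: P0=E P1=I P2=I  mem[L1]=90
6. P2: store L1 := 77  bus=[BusRdX]  L1: P0=I P1=I P2=M  mem[L1]=90
7. P1: store L1 := 56  bus=[BusRdX,Flush]  L1: P0=I P1=M P2=I  mem[L1]=77
8. P1: load  L4  bus=[BusRd]  L4: P0=S P1=S P2=I  mem[L4]=0
9. P1: load  L0  bus=[BusRd]  L0: P0=I P1=S P2=S  mem[L0]=40
10. P1: store L4 := 49  bus=[BusUpgr]  L4: P0=I P1=M P2=I  mem[L4]=0
11. P0: load  L4  bus=[BusRd]  L4: P0=S P1=O P2=I  mem[L4]=0
12. P1: load  L4  bus=[-]  L4: P0=S P1=O P2=I  mem[L4]=0

bus = BusRd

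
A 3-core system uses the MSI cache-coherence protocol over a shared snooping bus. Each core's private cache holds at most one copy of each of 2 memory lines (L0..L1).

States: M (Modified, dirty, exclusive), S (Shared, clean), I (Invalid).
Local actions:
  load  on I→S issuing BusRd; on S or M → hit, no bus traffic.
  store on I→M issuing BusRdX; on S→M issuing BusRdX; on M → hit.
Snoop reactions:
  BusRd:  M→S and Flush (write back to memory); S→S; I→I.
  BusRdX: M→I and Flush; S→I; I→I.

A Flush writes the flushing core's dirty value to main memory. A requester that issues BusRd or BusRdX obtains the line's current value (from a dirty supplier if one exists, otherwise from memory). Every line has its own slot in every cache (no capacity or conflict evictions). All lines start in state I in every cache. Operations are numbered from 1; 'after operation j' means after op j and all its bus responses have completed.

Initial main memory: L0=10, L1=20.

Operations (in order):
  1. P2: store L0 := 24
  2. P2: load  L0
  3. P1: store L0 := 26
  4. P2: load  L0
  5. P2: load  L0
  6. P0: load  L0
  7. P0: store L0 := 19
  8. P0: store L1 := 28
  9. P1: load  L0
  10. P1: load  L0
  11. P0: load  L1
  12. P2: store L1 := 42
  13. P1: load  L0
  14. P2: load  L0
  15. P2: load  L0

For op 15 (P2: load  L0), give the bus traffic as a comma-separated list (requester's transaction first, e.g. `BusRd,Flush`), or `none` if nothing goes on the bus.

bus = none

step 1: P2: store L0 := 24  ⟶  IIM  (L0)  txn=BusRdX  M[L0]=10
step 2: P2: load  L0  ⟶  IIM  (L0)  txn=∅  M[L0]=10
step 3: P1: store L0 := 26  ⟶  IMI  (L0)  txn=BusRdX+Flush  M[L0]=24
step 4: P2: load  L0  ⟶  ISS  (L0)  txn=BusRd+Flush  M[L0]=26
step 5: P2: load  L0  ⟶  ISS  (L0)  txn=∅  M[L0]=26
step 6: P0: load  L0  ⟶  SSS  (L0)  txn=BusRd  M[L0]=26
step 7: P0: store L0 := 19  ⟶  MII  (L0)  txn=BusRdX  M[L0]=26
step 8: P0: store L1 := 28  ⟶  MII  (L1)  txn=BusRdX  M[L1]=20
step 9: P1: load  L0  ⟶  SSI  (L0)  txn=BusRd+Flush  M[L0]=19
step 10: P1: load  L0  ⟶  SSI  (L0)  txn=∅  M[L0]=19
step 11: P0: load  L1  ⟶  MII  (L1)  txn=∅  M[L1]=20
step 12: P2: store L1 := 42  ⟶  IIM  (L1)  txn=BusRdX+Flush  M[L1]=28
step 13: P1: load  L0  ⟶  SSI  (L0)  txn=∅  M[L0]=19
step 14: P2: load  L0  ⟶  SSS  (L0)  txn=BusRd  M[L0]=19
step 15: P2: load  L0  ⟶  SSS  (L0)  txn=∅  M[L0]=19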